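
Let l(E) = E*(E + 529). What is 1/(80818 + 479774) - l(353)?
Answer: -174538076831/560592 ≈ -3.1135e+5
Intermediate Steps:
l(E) = E*(529 + E)
1/(80818 + 479774) - l(353) = 1/(80818 + 479774) - 353*(529 + 353) = 1/560592 - 353*882 = 1/560592 - 1*311346 = 1/560592 - 311346 = -174538076831/560592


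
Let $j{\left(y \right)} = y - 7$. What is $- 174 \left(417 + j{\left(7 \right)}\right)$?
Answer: $-72558$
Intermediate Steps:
$j{\left(y \right)} = -7 + y$ ($j{\left(y \right)} = y - 7 = -7 + y$)
$- 174 \left(417 + j{\left(7 \right)}\right) = - 174 \left(417 + \left(-7 + 7\right)\right) = - 174 \left(417 + 0\right) = \left(-174\right) 417 = -72558$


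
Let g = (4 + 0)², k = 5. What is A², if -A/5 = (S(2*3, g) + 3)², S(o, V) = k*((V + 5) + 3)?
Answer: 5722166025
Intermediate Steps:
g = 16 (g = 4² = 16)
S(o, V) = 40 + 5*V (S(o, V) = 5*((V + 5) + 3) = 5*((5 + V) + 3) = 5*(8 + V) = 40 + 5*V)
A = -75645 (A = -5*((40 + 5*16) + 3)² = -5*((40 + 80) + 3)² = -5*(120 + 3)² = -5*123² = -5*15129 = -75645)
A² = (-75645)² = 5722166025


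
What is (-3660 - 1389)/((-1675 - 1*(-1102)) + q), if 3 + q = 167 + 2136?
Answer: -459/157 ≈ -2.9236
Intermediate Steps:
q = 2300 (q = -3 + (167 + 2136) = -3 + 2303 = 2300)
(-3660 - 1389)/((-1675 - 1*(-1102)) + q) = (-3660 - 1389)/((-1675 - 1*(-1102)) + 2300) = -5049/((-1675 + 1102) + 2300) = -5049/(-573 + 2300) = -5049/1727 = -5049*1/1727 = -459/157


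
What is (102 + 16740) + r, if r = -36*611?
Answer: -5154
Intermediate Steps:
r = -21996
(102 + 16740) + r = (102 + 16740) - 21996 = 16842 - 21996 = -5154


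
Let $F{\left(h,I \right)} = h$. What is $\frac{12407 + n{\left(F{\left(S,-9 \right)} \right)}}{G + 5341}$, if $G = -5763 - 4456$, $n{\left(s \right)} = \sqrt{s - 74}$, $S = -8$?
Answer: $- \frac{12407}{4878} - \frac{i \sqrt{82}}{4878} \approx -2.5435 - 0.0018564 i$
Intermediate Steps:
$n{\left(s \right)} = \sqrt{-74 + s}$
$G = -10219$ ($G = -5763 - 4456 = -10219$)
$\frac{12407 + n{\left(F{\left(S,-9 \right)} \right)}}{G + 5341} = \frac{12407 + \sqrt{-74 - 8}}{-10219 + 5341} = \frac{12407 + \sqrt{-82}}{-4878} = \left(12407 + i \sqrt{82}\right) \left(- \frac{1}{4878}\right) = - \frac{12407}{4878} - \frac{i \sqrt{82}}{4878}$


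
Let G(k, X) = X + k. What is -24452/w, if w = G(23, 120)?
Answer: -24452/143 ≈ -170.99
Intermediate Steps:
w = 143 (w = 120 + 23 = 143)
-24452/w = -24452/143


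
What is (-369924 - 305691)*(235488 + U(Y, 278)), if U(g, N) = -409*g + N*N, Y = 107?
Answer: -181746515535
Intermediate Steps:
U(g, N) = N² - 409*g (U(g, N) = -409*g + N² = N² - 409*g)
(-369924 - 305691)*(235488 + U(Y, 278)) = (-369924 - 305691)*(235488 + (278² - 409*107)) = -675615*(235488 + (77284 - 43763)) = -675615*(235488 + 33521) = -675615*269009 = -181746515535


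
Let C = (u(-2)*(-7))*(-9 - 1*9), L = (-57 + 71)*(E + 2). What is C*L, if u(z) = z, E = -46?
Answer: 155232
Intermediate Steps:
L = -616 (L = (-57 + 71)*(-46 + 2) = 14*(-44) = -616)
C = -252 (C = (-2*(-7))*(-9 - 1*9) = 14*(-9 - 9) = 14*(-18) = -252)
C*L = -252*(-616) = 155232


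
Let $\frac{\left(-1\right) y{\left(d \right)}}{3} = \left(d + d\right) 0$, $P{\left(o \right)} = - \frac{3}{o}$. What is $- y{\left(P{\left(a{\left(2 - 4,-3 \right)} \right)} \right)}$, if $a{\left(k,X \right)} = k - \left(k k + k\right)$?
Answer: $0$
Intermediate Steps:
$a{\left(k,X \right)} = - k^{2}$ ($a{\left(k,X \right)} = k - \left(k^{2} + k\right) = k - \left(k + k^{2}\right) = - k^{2}$)
$y{\left(d \right)} = 0$ ($y{\left(d \right)} = - 3 \left(d + d\right) 0 = - 3 \cdot 2 d 0 = \left(-3\right) 0 = 0$)
$- y{\left(P{\left(a{\left(2 - 4,-3 \right)} \right)} \right)} = \left(-1\right) 0 = 0$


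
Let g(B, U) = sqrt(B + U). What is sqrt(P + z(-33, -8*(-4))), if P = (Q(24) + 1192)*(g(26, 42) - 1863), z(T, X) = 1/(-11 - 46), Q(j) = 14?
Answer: sqrt(-7299781779 + 7836588*sqrt(17))/57 ≈ 1495.6*I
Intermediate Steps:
z(T, X) = -1/57 (z(T, X) = 1/(-57) = -1/57)
P = -2246778 + 2412*sqrt(17) (P = (14 + 1192)*(sqrt(26 + 42) - 1863) = 1206*(sqrt(68) - 1863) = 1206*(2*sqrt(17) - 1863) = 1206*(-1863 + 2*sqrt(17)) = -2246778 + 2412*sqrt(17) ≈ -2.2368e+6)
sqrt(P + z(-33, -8*(-4))) = sqrt((-2246778 + 2412*sqrt(17)) - 1/57) = sqrt(-128066347/57 + 2412*sqrt(17))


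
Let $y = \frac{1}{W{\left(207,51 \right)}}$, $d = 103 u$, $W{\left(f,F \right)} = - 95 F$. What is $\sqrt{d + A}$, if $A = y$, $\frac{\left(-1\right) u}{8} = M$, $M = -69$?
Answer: $\frac{\sqrt{1334639160555}}{4845} \approx 238.45$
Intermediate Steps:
$u = 552$ ($u = \left(-8\right) \left(-69\right) = 552$)
$d = 56856$ ($d = 103 \cdot 552 = 56856$)
$y = - \frac{1}{4845}$ ($y = \frac{1}{\left(-95\right) 51} = \frac{1}{-4845} = - \frac{1}{4845} \approx -0.0002064$)
$A = - \frac{1}{4845} \approx -0.0002064$
$\sqrt{d + A} = \sqrt{56856 - \frac{1}{4845}} = \sqrt{\frac{275467319}{4845}} = \frac{\sqrt{1334639160555}}{4845}$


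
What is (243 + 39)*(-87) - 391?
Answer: -24925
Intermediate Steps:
(243 + 39)*(-87) - 391 = 282*(-87) - 391 = -24534 - 391 = -24925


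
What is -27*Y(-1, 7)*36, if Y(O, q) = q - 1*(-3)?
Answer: -9720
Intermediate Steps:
Y(O, q) = 3 + q (Y(O, q) = q + 3 = 3 + q)
-27*Y(-1, 7)*36 = -27*(3 + 7)*36 = -27*10*36 = -270*36 = -9720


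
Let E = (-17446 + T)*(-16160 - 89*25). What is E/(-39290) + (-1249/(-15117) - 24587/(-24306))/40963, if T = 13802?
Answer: -11203929009745432003/6570680975142206 ≈ -1705.1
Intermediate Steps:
E = 66994940 (E = (-17446 + 13802)*(-16160 - 89*25) = -3644*(-16160 - 2225) = -3644*(-18385) = 66994940)
E/(-39290) + (-1249/(-15117) - 24587/(-24306))/40963 = 66994940/(-39290) + (-1249/(-15117) - 24587/(-24306))/40963 = 66994940*(-1/39290) + (-1249*(-1/15117) - 24587*(-1/24306))*(1/40963) = -6699494/3929 + (1249/15117 + 24587/24306)*(1/40963) = -6699494/3929 + (44671097/40825978)*(1/40963) = -6699494/3929 + 44671097/1672354536814 = -11203929009745432003/6570680975142206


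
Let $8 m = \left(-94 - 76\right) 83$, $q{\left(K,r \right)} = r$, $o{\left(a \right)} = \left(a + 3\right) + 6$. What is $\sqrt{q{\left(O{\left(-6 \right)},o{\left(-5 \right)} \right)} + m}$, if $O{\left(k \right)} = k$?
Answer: $\frac{i \sqrt{7039}}{2} \approx 41.949 i$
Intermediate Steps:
$o{\left(a \right)} = 9 + a$ ($o{\left(a \right)} = \left(3 + a\right) + 6 = 9 + a$)
$m = - \frac{7055}{4}$ ($m = \frac{\left(-94 - 76\right) 83}{8} = \frac{\left(-170\right) 83}{8} = \frac{1}{8} \left(-14110\right) = - \frac{7055}{4} \approx -1763.8$)
$\sqrt{q{\left(O{\left(-6 \right)},o{\left(-5 \right)} \right)} + m} = \sqrt{\left(9 - 5\right) - \frac{7055}{4}} = \sqrt{4 - \frac{7055}{4}} = \sqrt{- \frac{7039}{4}} = \frac{i \sqrt{7039}}{2}$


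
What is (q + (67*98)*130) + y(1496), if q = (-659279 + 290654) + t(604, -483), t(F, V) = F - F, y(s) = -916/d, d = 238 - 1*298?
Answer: 7274554/15 ≈ 4.8497e+5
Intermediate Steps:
d = -60 (d = 238 - 298 = -60)
y(s) = 229/15 (y(s) = -916/(-60) = -916*(-1/60) = 229/15)
t(F, V) = 0
q = -368625 (q = (-659279 + 290654) + 0 = -368625 + 0 = -368625)
(q + (67*98)*130) + y(1496) = (-368625 + (67*98)*130) + 229/15 = (-368625 + 6566*130) + 229/15 = (-368625 + 853580) + 229/15 = 484955 + 229/15 = 7274554/15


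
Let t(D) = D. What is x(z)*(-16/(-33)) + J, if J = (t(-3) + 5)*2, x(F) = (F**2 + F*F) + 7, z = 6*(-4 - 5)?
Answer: 93556/33 ≈ 2835.0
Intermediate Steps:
z = -54 (z = 6*(-9) = -54)
x(F) = 7 + 2*F**2 (x(F) = (F**2 + F**2) + 7 = 2*F**2 + 7 = 7 + 2*F**2)
J = 4 (J = (-3 + 5)*2 = 2*2 = 4)
x(z)*(-16/(-33)) + J = (7 + 2*(-54)**2)*(-16/(-33)) + 4 = (7 + 2*2916)*(-16*(-1/33)) + 4 = (7 + 5832)*(16/33) + 4 = 5839*(16/33) + 4 = 93424/33 + 4 = 93556/33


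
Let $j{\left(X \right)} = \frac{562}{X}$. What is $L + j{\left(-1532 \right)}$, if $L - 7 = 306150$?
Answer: $\frac{234515981}{766} \approx 3.0616 \cdot 10^{5}$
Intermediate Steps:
$L = 306157$ ($L = 7 + 306150 = 306157$)
$L + j{\left(-1532 \right)} = 306157 + \frac{562}{-1532} = 306157 + 562 \left(- \frac{1}{1532}\right) = 306157 - \frac{281}{766} = \frac{234515981}{766}$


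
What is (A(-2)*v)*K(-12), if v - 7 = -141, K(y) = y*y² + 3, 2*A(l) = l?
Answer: -231150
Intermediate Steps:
A(l) = l/2
K(y) = 3 + y³ (K(y) = y³ + 3 = 3 + y³)
v = -134 (v = 7 - 141 = -134)
(A(-2)*v)*K(-12) = (((½)*(-2))*(-134))*(3 + (-12)³) = (-1*(-134))*(3 - 1728) = 134*(-1725) = -231150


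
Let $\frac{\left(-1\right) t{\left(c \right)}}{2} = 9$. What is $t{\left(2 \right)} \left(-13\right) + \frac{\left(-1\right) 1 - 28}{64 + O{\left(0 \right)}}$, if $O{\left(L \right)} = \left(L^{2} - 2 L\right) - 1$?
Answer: $\frac{14713}{63} \approx 233.54$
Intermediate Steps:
$t{\left(c \right)} = -18$ ($t{\left(c \right)} = \left(-2\right) 9 = -18$)
$O{\left(L \right)} = -1 + L^{2} - 2 L$ ($O{\left(L \right)} = \left(L^{2} - 2 L\right) + \left(-4 + 3\right) = \left(L^{2} - 2 L\right) - 1 = -1 + L^{2} - 2 L$)
$t{\left(2 \right)} \left(-13\right) + \frac{\left(-1\right) 1 - 28}{64 + O{\left(0 \right)}} = \left(-18\right) \left(-13\right) + \frac{\left(-1\right) 1 - 28}{64 - \left(1 - 0^{2}\right)} = 234 + \frac{-1 - 28}{64 + \left(-1 + 0 + 0\right)} = 234 - \frac{29}{64 - 1} = 234 - \frac{29}{63} = \frac{14713}{63}$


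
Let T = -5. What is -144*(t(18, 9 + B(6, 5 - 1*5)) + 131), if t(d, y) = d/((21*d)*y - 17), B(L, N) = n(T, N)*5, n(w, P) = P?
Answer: -63857232/3385 ≈ -18865.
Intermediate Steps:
B(L, N) = 5*N (B(L, N) = N*5 = 5*N)
t(d, y) = d/(-17 + 21*d*y) (t(d, y) = d/(21*d*y - 17) = d/(-17 + 21*d*y))
-144*(t(18, 9 + B(6, 5 - 1*5)) + 131) = -144*(18/(-17 + 21*18*(9 + 5*(5 - 1*5))) + 131) = -144*(18/(-17 + 21*18*(9 + 5*(5 - 5))) + 131) = -144*(18/(-17 + 21*18*(9 + 5*0)) + 131) = -144*(18/(-17 + 21*18*(9 + 0)) + 131) = -144*(18/(-17 + 21*18*9) + 131) = -144*(18/(-17 + 3402) + 131) = -144*(18/3385 + 131) = -144*443453/3385 = -63857232/3385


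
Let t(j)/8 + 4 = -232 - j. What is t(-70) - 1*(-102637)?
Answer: 101309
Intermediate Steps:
t(j) = -1888 - 8*j (t(j) = -32 + 8*(-232 - j) = -32 + (-1856 - 8*j) = -1888 - 8*j)
t(-70) - 1*(-102637) = (-1888 - 8*(-70)) - 1*(-102637) = (-1888 + 560) + 102637 = -1328 + 102637 = 101309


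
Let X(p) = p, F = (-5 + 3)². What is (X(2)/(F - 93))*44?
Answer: -88/89 ≈ -0.98876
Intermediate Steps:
F = 4 (F = (-2)² = 4)
(X(2)/(F - 93))*44 = (2/(4 - 93))*44 = (2/(-89))*44 = (2*(-1/89))*44 = -2/89*44 = -88/89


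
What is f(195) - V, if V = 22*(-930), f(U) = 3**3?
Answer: 20487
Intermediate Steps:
f(U) = 27
V = -20460
f(195) - V = 27 - 1*(-20460) = 27 + 20460 = 20487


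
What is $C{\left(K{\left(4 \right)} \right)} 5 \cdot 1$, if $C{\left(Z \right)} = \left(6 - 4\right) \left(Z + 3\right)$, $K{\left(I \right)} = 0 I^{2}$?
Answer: $30$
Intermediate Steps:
$K{\left(I \right)} = 0$
$C{\left(Z \right)} = 6 + 2 Z$ ($C{\left(Z \right)} = 2 \left(3 + Z\right) = 6 + 2 Z$)
$C{\left(K{\left(4 \right)} \right)} 5 \cdot 1 = \left(6 + 2 \cdot 0\right) 5 \cdot 1 = \left(6 + 0\right) 5 \cdot 1 = 6 \cdot 5 \cdot 1 = 30 \cdot 1 = 30$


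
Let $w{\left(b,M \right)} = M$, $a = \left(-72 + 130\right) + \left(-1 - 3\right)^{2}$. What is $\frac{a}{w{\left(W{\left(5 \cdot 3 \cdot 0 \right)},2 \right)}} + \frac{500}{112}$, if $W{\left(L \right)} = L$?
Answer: $\frac{1161}{28} \approx 41.464$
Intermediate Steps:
$a = 74$ ($a = 58 + \left(-4\right)^{2} = 58 + 16 = 74$)
$\frac{a}{w{\left(W{\left(5 \cdot 3 \cdot 0 \right)},2 \right)}} + \frac{500}{112} = \frac{74}{2} + \frac{500}{112} = 74 \cdot \frac{1}{2} + 500 \cdot \frac{1}{112} = 37 + \frac{125}{28} = \frac{1161}{28}$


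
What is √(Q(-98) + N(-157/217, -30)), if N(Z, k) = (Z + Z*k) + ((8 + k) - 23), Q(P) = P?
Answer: 3*I*√638414/217 ≈ 11.046*I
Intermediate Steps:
N(Z, k) = -15 + Z + k + Z*k (N(Z, k) = (Z + Z*k) + (-15 + k) = -15 + Z + k + Z*k)
√(Q(-98) + N(-157/217, -30)) = √(-98 + (-15 - 157/217 - 30 - 157/217*(-30))) = √(-98 + (-15 - 157/217 - 30 + 4710/217)) = √(-98 - 5212/217) = √(-26478/217) = 3*I*√638414/217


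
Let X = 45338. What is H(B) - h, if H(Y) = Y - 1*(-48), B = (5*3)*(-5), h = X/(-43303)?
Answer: -1123843/43303 ≈ -25.953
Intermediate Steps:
h = -45338/43303 (h = 45338/(-43303) = 45338*(-1/43303) = -45338/43303 ≈ -1.0470)
B = -75 (B = 15*(-5) = -75)
H(Y) = 48 + Y (H(Y) = Y + 48 = 48 + Y)
H(B) - h = (48 - 75) - 1*(-45338/43303) = -27 + 45338/43303 = -1123843/43303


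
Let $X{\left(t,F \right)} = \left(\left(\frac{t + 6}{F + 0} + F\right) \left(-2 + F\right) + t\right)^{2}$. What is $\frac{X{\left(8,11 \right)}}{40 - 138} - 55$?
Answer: $- \frac{2349999}{11858} \approx -198.18$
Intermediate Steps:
$X{\left(t,F \right)} = \left(t + \left(-2 + F\right) \left(F + \frac{6 + t}{F}\right)\right)^{2}$ ($X{\left(t,F \right)} = \left(\left(\frac{6 + t}{F} + F\right) \left(-2 + F\right) + t\right)^{2} = \left(\left(F + \frac{6 + t}{F}\right) \left(-2 + F\right) + t\right)^{2} = \left(\left(-2 + F\right) \left(F + \frac{6 + t}{F}\right) + t\right)^{2} = \left(t + \left(-2 + F\right) \left(F + \frac{6 + t}{F}\right)\right)^{2}$)
$\frac{X{\left(8,11 \right)}}{40 - 138} - 55 = \frac{\frac{1}{121} \left(-12 + 11^{3} - 16 - 2 \cdot 11^{2} + 6 \cdot 11 + 2 \cdot 11 \cdot 8\right)^{2}}{40 - 138} - 55 = \frac{\frac{1}{121} \left(-12 + 1331 - 16 - 242 + 66 + 176\right)^{2}}{-98} - 55 = - \frac{\frac{1}{121} \left(-12 + 1331 - 16 - 242 + 66 + 176\right)^{2}}{98} - 55 = - \frac{\frac{1}{121} \cdot 1303^{2}}{98} - 55 = - \frac{\frac{1}{121} \cdot 1697809}{98} - 55 = \left(- \frac{1}{98}\right) \frac{1697809}{121} - 55 = - \frac{1697809}{11858} - 55 = - \frac{2349999}{11858}$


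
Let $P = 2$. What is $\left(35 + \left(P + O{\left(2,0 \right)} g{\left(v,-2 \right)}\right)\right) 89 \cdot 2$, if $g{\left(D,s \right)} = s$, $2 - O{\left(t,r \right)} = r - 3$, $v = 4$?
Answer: $4806$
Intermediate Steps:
$O{\left(t,r \right)} = 5 - r$ ($O{\left(t,r \right)} = 2 - \left(r - 3\right) = 2 - \left(-3 + r\right) = 5 - r$)
$\left(35 + \left(P + O{\left(2,0 \right)} g{\left(v,-2 \right)}\right)\right) 89 \cdot 2 = \left(35 + \left(2 + \left(5 - 0\right) \left(-2\right)\right)\right) 89 \cdot 2 = \left(35 + \left(2 + \left(5 + 0\right) \left(-2\right)\right)\right) 89 \cdot 2 = \left(35 + \left(2 + 5 \left(-2\right)\right)\right) 89 \cdot 2 = \left(35 + \left(2 - 10\right)\right) 89 \cdot 2 = \left(35 - 8\right) 89 \cdot 2 = 27 \cdot 89 \cdot 2 = 2403 \cdot 2 = 4806$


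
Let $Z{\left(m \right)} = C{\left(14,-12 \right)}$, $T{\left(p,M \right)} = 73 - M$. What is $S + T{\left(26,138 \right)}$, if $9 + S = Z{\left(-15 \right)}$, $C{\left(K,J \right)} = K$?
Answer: $-60$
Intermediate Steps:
$Z{\left(m \right)} = 14$
$S = 5$ ($S = -9 + 14 = 5$)
$S + T{\left(26,138 \right)} = 5 + \left(73 - 138\right) = 5 - 65 = -60$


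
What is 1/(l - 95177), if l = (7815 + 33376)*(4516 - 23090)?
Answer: -1/765176811 ≈ -1.3069e-9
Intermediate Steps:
l = -765081634 (l = 41191*(-18574) = -765081634)
1/(l - 95177) = 1/(-765081634 - 95177) = 1/(-765176811) = -1/765176811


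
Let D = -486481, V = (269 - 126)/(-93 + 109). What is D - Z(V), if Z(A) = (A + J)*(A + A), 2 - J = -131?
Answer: -62594321/128 ≈ -4.8902e+5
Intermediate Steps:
J = 133 (J = 2 - 1*(-131) = 2 + 131 = 133)
V = 143/16 ≈ 8.9375
Z(A) = 2*A*(133 + A) (Z(A) = (A + 133)*(A + A) = (133 + A)*(2*A) = 2*A*(133 + A))
D - Z(V) = -486481 - 2*143*(133 + 143/16)/16 = -486481 - 2*143*2271/(16*16) = -486481 - 1*324753/128 = -486481 - 324753/128 = -62594321/128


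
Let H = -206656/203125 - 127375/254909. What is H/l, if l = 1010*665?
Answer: -78551521179/34776956063281250 ≈ -2.2587e-6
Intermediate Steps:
H = -78551521179/51778390625 (H = -206656*1/203125 - 127375*1/254909 = -206656/203125 - 127375/254909 = -78551521179/51778390625 ≈ -1.5171)
l = 671650
H/l = -78551521179/51778390625/671650 = -78551521179/51778390625*1/671650 = -78551521179/34776956063281250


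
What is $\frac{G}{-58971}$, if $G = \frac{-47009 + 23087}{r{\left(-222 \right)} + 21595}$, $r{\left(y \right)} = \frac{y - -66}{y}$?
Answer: $\frac{98346}{5235582979} \approx 1.8784 \cdot 10^{-5}$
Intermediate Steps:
$r{\left(y \right)} = \frac{66 + y}{y}$ ($r{\left(y \right)} = \frac{y + 66}{y} = \frac{66 + y}{y}$)
$G = - \frac{295038}{266347}$ ($G = \frac{-47009 + 23087}{\frac{66 - 222}{-222} + 21595} = - \frac{23922}{\left(- \frac{1}{222}\right) \left(-156\right) + 21595} = - \frac{23922}{\frac{26}{37} + 21595} = - \frac{23922}{\frac{799041}{37}} = \left(-23922\right) \frac{37}{799041} = - \frac{295038}{266347} \approx -1.1077$)
$\frac{G}{-58971} = - \frac{295038}{266347 \left(-58971\right)} = \left(- \frac{295038}{266347}\right) \left(- \frac{1}{58971}\right) = \frac{98346}{5235582979}$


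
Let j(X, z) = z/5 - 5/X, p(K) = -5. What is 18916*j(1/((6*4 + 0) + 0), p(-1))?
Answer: -2288836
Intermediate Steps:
j(X, z) = -5/X + z/5 (j(X, z) = z*(1/5) - 5/X = z/5 - 5/X = -5/X + z/5)
18916*j(1/((6*4 + 0) + 0), p(-1)) = 18916*(-30*4 + (1/5)*(-5)) = 18916*(-5/(1/((24 + 0) + 0)) - 1) = 18916*(-5/(1/(24 + 0)) - 1) = 18916*(-5/(1/24) - 1) = 18916*(-5/1/24 - 1) = 18916*(-5*24 - 1) = 18916*(-120 - 1) = 18916*(-121) = -2288836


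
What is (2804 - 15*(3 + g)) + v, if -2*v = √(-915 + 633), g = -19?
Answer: 3044 - I*√282/2 ≈ 3044.0 - 8.3964*I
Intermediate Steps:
v = -I*√282/2 (v = -√(-915 + 633)/2 = -I*√282/2 ≈ -8.3964*I)
(2804 - 15*(3 + g)) + v = (2804 - 15*(3 - 19)) - I*√282/2 = (2804 - 15*(-16)) - I*√282/2 = (2804 + 240) - I*√282/2 = 3044 - I*√282/2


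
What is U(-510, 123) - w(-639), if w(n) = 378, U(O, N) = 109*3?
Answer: -51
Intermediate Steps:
U(O, N) = 327
U(-510, 123) - w(-639) = 327 - 1*378 = 327 - 378 = -51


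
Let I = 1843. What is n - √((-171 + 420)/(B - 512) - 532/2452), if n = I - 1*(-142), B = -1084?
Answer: 1985 - 3*I*√1101864435/163058 ≈ 1985.0 - 0.61072*I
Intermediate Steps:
n = 1985 (n = 1843 - 1*(-142) = 1843 + 142 = 1985)
n - √((-171 + 420)/(B - 512) - 532/2452) = 1985 - √((-171 + 420)/(-1084 - 512) - 532/2452) = 1985 - √(249/(-1596) - 532*1/2452) = 1985 - √(249*(-1/1596) - 133/613) = 1985 - √(-83/532 - 133/613) = 1985 - √(-121635/326116) = 1985 - 3*I*√1101864435/163058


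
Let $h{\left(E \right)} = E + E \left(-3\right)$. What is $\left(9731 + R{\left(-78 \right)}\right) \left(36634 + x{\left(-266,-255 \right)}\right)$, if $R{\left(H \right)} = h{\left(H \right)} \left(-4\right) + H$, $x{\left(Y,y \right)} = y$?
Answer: $328465991$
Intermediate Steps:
$h{\left(E \right)} = - 2 E$ ($h{\left(E \right)} = E - 3 E = - 2 E$)
$R{\left(H \right)} = 9 H$ ($R{\left(H \right)} = - 2 H \left(-4\right) + H = 8 H + H = 9 H$)
$\left(9731 + R{\left(-78 \right)}\right) \left(36634 + x{\left(-266,-255 \right)}\right) = \left(9731 + 9 \left(-78\right)\right) \left(36634 - 255\right) = \left(9731 - 702\right) 36379 = 9029 \cdot 36379 = 328465991$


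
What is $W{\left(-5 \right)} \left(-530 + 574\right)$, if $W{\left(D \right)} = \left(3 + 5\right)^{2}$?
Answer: $2816$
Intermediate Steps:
$W{\left(D \right)} = 64$ ($W{\left(D \right)} = 8^{2} = 64$)
$W{\left(-5 \right)} \left(-530 + 574\right) = 64 \left(-530 + 574\right) = 64 \cdot 44 = 2816$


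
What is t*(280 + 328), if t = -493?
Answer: -299744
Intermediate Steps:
t*(280 + 328) = -493*(280 + 328) = -493*608 = -299744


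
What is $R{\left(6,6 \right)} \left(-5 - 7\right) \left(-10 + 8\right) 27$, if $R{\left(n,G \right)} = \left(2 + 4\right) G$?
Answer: $23328$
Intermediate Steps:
$R{\left(n,G \right)} = 6 G$
$R{\left(6,6 \right)} \left(-5 - 7\right) \left(-10 + 8\right) 27 = 6 \cdot 6 \left(-5 - 7\right) \left(-10 + 8\right) 27 = 36 \left(\left(-12\right) \left(-2\right)\right) 27 = 36 \cdot 24 \cdot 27 = 864 \cdot 27 = 23328$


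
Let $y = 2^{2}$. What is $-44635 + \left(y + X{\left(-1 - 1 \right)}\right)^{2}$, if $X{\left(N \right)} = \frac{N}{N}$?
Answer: $-44610$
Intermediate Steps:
$X{\left(N \right)} = 1$
$y = 4$
$-44635 + \left(y + X{\left(-1 - 1 \right)}\right)^{2} = -44635 + \left(4 + 1\right)^{2} = -44635 + 5^{2} = -44635 + 25 = -44610$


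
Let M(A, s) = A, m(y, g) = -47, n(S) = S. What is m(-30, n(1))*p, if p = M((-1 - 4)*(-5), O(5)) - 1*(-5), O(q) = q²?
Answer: -1410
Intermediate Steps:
p = 30 (p = (-1 - 4)*(-5) - 1*(-5) = -5*(-5) + 5 = 25 + 5 = 30)
m(-30, n(1))*p = -47*30 = -1410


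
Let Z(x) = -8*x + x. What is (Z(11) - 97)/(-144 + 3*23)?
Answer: 58/25 ≈ 2.3200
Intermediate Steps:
Z(x) = -7*x
(Z(11) - 97)/(-144 + 3*23) = (-7*11 - 97)/(-144 + 3*23) = (-77 - 97)/(-144 + 69) = -174/(-75) = -174*(-1/75) = 58/25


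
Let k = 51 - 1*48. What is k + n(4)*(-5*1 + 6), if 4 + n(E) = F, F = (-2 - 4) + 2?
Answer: -5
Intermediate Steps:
k = 3 (k = 51 - 48 = 3)
F = -4 (F = -6 + 2 = -4)
n(E) = -8 (n(E) = -4 - 4 = -8)
k + n(4)*(-5*1 + 6) = 3 - 8*(-5*1 + 6) = 3 - 8*(-5 + 6) = 3 - 8*1 = 3 - 8 = -5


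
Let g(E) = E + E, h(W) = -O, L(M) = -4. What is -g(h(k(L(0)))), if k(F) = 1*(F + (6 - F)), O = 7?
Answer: 14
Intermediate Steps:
k(F) = 6 (k(F) = 1*6 = 6)
h(W) = -7 (h(W) = -1*7 = -7)
g(E) = 2*E
-g(h(k(L(0)))) = -2*(-7) = -1*(-14) = 14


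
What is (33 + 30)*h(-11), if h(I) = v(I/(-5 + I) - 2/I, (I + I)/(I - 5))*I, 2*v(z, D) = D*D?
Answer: -83853/128 ≈ -655.10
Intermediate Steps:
v(z, D) = D**2/2 (v(z, D) = (D*D)/2 = D**2/2)
h(I) = 2*I**3/(-5 + I)**2 (h(I) = (((I + I)/(I - 5))**2/2)*I = (((2*I)/(-5 + I))**2/2)*I = ((2*I/(-5 + I))**2/2)*I = ((4*I**2/(-5 + I)**2)/2)*I = (2*I**2/(-5 + I)**2)*I = 2*I**3/(-5 + I)**2)
(33 + 30)*h(-11) = (33 + 30)*(2*(-11)**3/(-5 - 11)**2) = 63*(2*(-1331)/(-16)**2) = 63*(2*(-1331)*(1/256)) = 63*(-1331/128) = -83853/128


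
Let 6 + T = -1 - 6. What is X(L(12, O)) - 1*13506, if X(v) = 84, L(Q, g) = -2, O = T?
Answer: -13422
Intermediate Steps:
T = -13 (T = -6 + (-1 - 6) = -6 - 7 = -13)
O = -13
X(L(12, O)) - 1*13506 = 84 - 1*13506 = 84 - 13506 = -13422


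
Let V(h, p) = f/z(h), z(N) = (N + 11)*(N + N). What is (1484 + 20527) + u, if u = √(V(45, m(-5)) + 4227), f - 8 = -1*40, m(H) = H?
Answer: 22011 + √46602605/105 ≈ 22076.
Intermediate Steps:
f = -32 (f = 8 - 1*40 = 8 - 40 = -32)
z(N) = 2*N*(11 + N) (z(N) = (11 + N)*(2*N) = 2*N*(11 + N))
V(h, p) = -16/(h*(11 + h)) (V(h, p) = -32*1/(2*h*(11 + h)) = -16/(h*(11 + h)))
u = √46602605/105 (u = √(-16/(45*(11 + 45)) + 4227) = √(-16*1/45/56 + 4227) = √(-16*1/45*1/56 + 4227) = √(-2/315 + 4227) = √(1331503/315) = √46602605/105 ≈ 65.015)
(1484 + 20527) + u = (1484 + 20527) + √46602605/105 = 22011 + √46602605/105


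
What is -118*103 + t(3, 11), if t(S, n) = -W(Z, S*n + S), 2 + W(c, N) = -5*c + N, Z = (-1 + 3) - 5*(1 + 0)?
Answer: -12203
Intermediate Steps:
Z = -3 (Z = 2 - 5*1 = 2 - 5 = -3)
W(c, N) = -2 + N - 5*c (W(c, N) = -2 + (-5*c + N) = -2 + (N - 5*c) = -2 + N - 5*c)
t(S, n) = -13 - S - S*n (t(S, n) = -(-2 + (S*n + S) - 5*(-3)) = -(-2 + (S + S*n) + 15) = -(13 + S + S*n) = -13 - S - S*n)
-118*103 + t(3, 11) = -118*103 + (-13 - 1*3*(1 + 11)) = -12154 + (-13 - 1*3*12) = -12154 + (-13 - 36) = -12154 - 49 = -12203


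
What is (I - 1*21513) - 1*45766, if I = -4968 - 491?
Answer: -72738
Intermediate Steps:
I = -5459
(I - 1*21513) - 1*45766 = (-5459 - 1*21513) - 1*45766 = (-5459 - 21513) - 45766 = -26972 - 45766 = -72738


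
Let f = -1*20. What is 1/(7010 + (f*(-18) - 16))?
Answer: 1/7354 ≈ 0.00013598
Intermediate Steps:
f = -20
1/(7010 + (f*(-18) - 16)) = 1/(7010 + (-20*(-18) - 16)) = 1/(7010 + (360 - 16)) = 1/(7010 + 344) = 1/7354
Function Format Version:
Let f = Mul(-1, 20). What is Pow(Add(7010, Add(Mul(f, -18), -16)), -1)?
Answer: Rational(1, 7354) ≈ 0.00013598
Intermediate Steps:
f = -20
Pow(Add(7010, Add(Mul(f, -18), -16)), -1) = Pow(Add(7010, Add(Mul(-20, -18), -16)), -1) = Pow(Add(7010, Add(360, -16)), -1) = Pow(Add(7010, 344), -1) = Pow(7354, -1) = Rational(1, 7354)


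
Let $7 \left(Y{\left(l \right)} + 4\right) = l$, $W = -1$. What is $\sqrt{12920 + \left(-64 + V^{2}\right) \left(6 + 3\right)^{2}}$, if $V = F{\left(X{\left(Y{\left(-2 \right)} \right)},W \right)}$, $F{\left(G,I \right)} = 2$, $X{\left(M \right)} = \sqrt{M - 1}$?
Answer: $2 \sqrt{2015} \approx 89.777$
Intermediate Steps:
$Y{\left(l \right)} = -4 + \frac{l}{7}$
$X{\left(M \right)} = \sqrt{-1 + M}$
$V = 2$
$\sqrt{12920 + \left(-64 + V^{2}\right) \left(6 + 3\right)^{2}} = \sqrt{12920 + \left(-64 + 2^{2}\right) \left(6 + 3\right)^{2}} = \sqrt{12920 + \left(-64 + 4\right) 9^{2}} = \sqrt{12920 - 4860} = \sqrt{8060} = 2 \sqrt{2015}$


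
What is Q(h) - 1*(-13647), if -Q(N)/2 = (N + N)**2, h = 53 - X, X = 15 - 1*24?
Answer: -17105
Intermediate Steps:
X = -9 (X = 15 - 24 = -9)
h = 62 (h = 53 - 1*(-9) = 53 + 9 = 62)
Q(N) = -8*N**2 (Q(N) = -2*(N + N)**2 = -2*4*N**2 = -8*N**2)
Q(h) - 1*(-13647) = -8*62**2 - 1*(-13647) = -8*3844 + 13647 = -30752 + 13647 = -17105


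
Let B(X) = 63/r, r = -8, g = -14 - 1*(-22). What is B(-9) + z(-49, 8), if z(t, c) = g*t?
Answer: -3199/8 ≈ -399.88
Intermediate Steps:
g = 8 (g = -14 + 22 = 8)
z(t, c) = 8*t
B(X) = -63/8 (B(X) = 63/(-8) = 63*(-⅛) = -63/8)
B(-9) + z(-49, 8) = -63/8 + 8*(-49) = -63/8 - 392 = -3199/8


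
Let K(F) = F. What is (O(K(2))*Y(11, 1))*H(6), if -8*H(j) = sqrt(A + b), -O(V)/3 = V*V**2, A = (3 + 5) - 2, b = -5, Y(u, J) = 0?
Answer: 0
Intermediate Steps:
A = 6 (A = 8 - 2 = 6)
O(V) = -3*V**3 (O(V) = -3*V*V**2 = -3*V**3)
H(j) = -1/8 (H(j) = -sqrt(6 - 5)/8 = -sqrt(1)/8 = -1/8*1 = -1/8)
(O(K(2))*Y(11, 1))*H(6) = (-3*2**3*0)*(-1/8) = (-3*8*0)*(-1/8) = -24*0*(-1/8) = 0*(-1/8) = 0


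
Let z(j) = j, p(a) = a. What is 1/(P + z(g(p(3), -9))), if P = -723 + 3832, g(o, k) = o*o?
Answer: 1/3118 ≈ 0.00032072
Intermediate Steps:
g(o, k) = o²
P = 3109
1/(P + z(g(p(3), -9))) = 1/(3109 + 3²) = 1/(3109 + 9) = 1/3118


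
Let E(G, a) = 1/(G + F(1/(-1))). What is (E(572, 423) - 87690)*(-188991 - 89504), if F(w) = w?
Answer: 13944520081555/571 ≈ 2.4421e+10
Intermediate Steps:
E(G, a) = 1/(-1 + G) (E(G, a) = 1/(G + 1/(-1)) = 1/(G - 1) = 1/(-1 + G))
(E(572, 423) - 87690)*(-188991 - 89504) = (1/(-1 + 572) - 87690)*(-188991 - 89504) = (1/571 - 87690)*(-278495) = -50070989/571*(-278495) = 13944520081555/571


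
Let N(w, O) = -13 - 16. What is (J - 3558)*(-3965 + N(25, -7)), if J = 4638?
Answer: -4313520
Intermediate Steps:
N(w, O) = -29
(J - 3558)*(-3965 + N(25, -7)) = (4638 - 3558)*(-3965 - 29) = 1080*(-3994) = -4313520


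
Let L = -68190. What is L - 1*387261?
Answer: -455451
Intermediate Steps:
L - 1*387261 = -68190 - 1*387261 = -68190 - 387261 = -455451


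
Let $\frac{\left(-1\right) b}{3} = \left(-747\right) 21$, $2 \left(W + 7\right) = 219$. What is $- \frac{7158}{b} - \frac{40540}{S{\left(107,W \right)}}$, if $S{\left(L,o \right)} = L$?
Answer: $- \frac{636206282}{1678509} \approx -379.03$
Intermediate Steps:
$W = \frac{205}{2}$ ($W = -7 + \frac{1}{2} \cdot 219 = -7 + \frac{219}{2} = \frac{205}{2} \approx 102.5$)
$b = 47061$ ($b = - 3 \left(\left(-747\right) 21\right) = \left(-3\right) \left(-15687\right) = 47061$)
$- \frac{7158}{b} - \frac{40540}{S{\left(107,W \right)}} = - \frac{7158}{47061} - \frac{40540}{107} = \left(-7158\right) \frac{1}{47061} - \frac{40540}{107} = - \frac{2386}{15687} - \frac{40540}{107} = - \frac{636206282}{1678509}$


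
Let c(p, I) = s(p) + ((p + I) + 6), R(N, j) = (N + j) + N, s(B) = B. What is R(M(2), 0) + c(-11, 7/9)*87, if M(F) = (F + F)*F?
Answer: -3925/3 ≈ -1308.3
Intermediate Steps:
M(F) = 2*F**2 (M(F) = (2*F)*F = 2*F**2)
R(N, j) = j + 2*N
c(p, I) = 6 + I + 2*p (c(p, I) = p + ((p + I) + 6) = p + ((I + p) + 6) = p + (6 + I + p) = 6 + I + 2*p)
R(M(2), 0) + c(-11, 7/9)*87 = (0 + 2*(2*2**2)) + (6 + 7/9 + 2*(-11))*87 = (0 + 2*(2*4)) + (6 + 7*(1/9) - 22)*87 = (0 + 2*8) + (6 + 7/9 - 22)*87 = (0 + 16) - 137/9*87 = 16 - 3973/3 = -3925/3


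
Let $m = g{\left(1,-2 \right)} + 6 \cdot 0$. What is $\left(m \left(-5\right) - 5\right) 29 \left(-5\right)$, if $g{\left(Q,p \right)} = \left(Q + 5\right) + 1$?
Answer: $5800$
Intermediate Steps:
$g{\left(Q,p \right)} = 6 + Q$ ($g{\left(Q,p \right)} = \left(5 + Q\right) + 1 = 6 + Q$)
$m = 7$ ($m = \left(6 + 1\right) + 6 \cdot 0 = 7 + 0 = 7$)
$\left(m \left(-5\right) - 5\right) 29 \left(-5\right) = \left(7 \left(-5\right) - 5\right) 29 \left(-5\right) = \left(-35 - 5\right) 29 \left(-5\right) = \left(-40\right) 29 \left(-5\right) = \left(-1160\right) \left(-5\right) = 5800$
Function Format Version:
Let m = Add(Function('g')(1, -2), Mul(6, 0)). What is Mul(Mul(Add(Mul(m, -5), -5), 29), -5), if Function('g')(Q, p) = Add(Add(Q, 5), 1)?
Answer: 5800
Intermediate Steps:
Function('g')(Q, p) = Add(6, Q) (Function('g')(Q, p) = Add(Add(5, Q), 1) = Add(6, Q))
m = 7 (m = Add(Add(6, 1), Mul(6, 0)) = Add(7, 0) = 7)
Mul(Mul(Add(Mul(m, -5), -5), 29), -5) = Mul(Mul(Add(Mul(7, -5), -5), 29), -5) = Mul(Mul(Add(-35, -5), 29), -5) = Mul(Mul(-40, 29), -5) = Mul(-1160, -5) = 5800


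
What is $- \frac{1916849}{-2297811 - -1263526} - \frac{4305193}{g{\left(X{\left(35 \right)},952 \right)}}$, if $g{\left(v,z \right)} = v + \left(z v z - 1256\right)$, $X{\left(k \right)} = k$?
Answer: $\frac{56348540048726}{32806919280415} \approx 1.7176$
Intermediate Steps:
$g{\left(v,z \right)} = -1256 + v + v z^{2}$ ($g{\left(v,z \right)} = v + \left(v z z - 1256\right) = v + \left(v z^{2} - 1256\right) = v + \left(-1256 + v z^{2}\right) = -1256 + v + v z^{2}$)
$- \frac{1916849}{-2297811 - -1263526} - \frac{4305193}{g{\left(X{\left(35 \right)},952 \right)}} = - \frac{1916849}{-2297811 - -1263526} - \frac{4305193}{-1256 + 35 + 35 \cdot 952^{2}} = - \frac{1916849}{-2297811 + 1263526} - \frac{4305193}{-1256 + 35 + 35 \cdot 906304} = - \frac{1916849}{-1034285} - \frac{4305193}{-1256 + 35 + 31720640} = \left(-1916849\right) \left(- \frac{1}{1034285}\right) - \frac{4305193}{31719419} = \frac{1916849}{1034285} - \frac{4305193}{31719419} = \frac{56348540048726}{32806919280415}$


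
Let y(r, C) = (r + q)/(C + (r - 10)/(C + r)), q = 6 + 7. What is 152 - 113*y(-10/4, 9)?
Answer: -2881/184 ≈ -15.658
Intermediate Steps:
q = 13
y(r, C) = (13 + r)/(C + (-10 + r)/(C + r)) (y(r, C) = (r + 13)/(C + (r - 10)/(C + r)) = (13 + r)/(C + (-10 + r)/(C + r)))
152 - 113*y(-10/4, 9) = 152 - 113*((-10/4)**2 + 13*9 + 13*(-10/4) + 9*(-10/4))/(-10 - 10/4 + 9**2 + 9*(-10/4)) = 152 - 113*((-10*1/4)**2 + 117 + 13*(-10*1/4) + 9*(-10*1/4))/(-10 - 10*1/4 + 81 + 9*(-10*1/4)) = 152 - 113*((-5/2)**2 + 117 + 13*(-5/2) + 9*(-5/2))/(-10 - 5/2 + 81 + 9*(-5/2)) = 152 - 113*(25/4 + 117 - 65/2 - 45/2)/(-10 - 5/2 + 81 - 45/2) = 152 - 113*273/(46*4) = 152 - 113*273/184 = 152 - 30849/184 = -2881/184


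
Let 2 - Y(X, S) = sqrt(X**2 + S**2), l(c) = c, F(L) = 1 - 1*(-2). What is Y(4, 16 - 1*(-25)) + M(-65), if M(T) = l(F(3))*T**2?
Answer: 12677 - sqrt(1697) ≈ 12636.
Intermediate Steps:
F(L) = 3 (F(L) = 1 + 2 = 3)
M(T) = 3*T**2
Y(X, S) = 2 - sqrt(S**2 + X**2) (Y(X, S) = 2 - sqrt(X**2 + S**2) = 2 - sqrt(S**2 + X**2))
Y(4, 16 - 1*(-25)) + M(-65) = (2 - sqrt((16 - 1*(-25))**2 + 4**2)) + 3*(-65)**2 = (2 - sqrt((16 + 25)**2 + 16)) + 3*4225 = (2 - sqrt(41**2 + 16)) + 12675 = (2 - sqrt(1681 + 16)) + 12675 = (2 - sqrt(1697)) + 12675 = 12677 - sqrt(1697)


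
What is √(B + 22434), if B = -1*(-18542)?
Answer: 4*√2561 ≈ 202.43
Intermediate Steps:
B = 18542
√(B + 22434) = √(18542 + 22434) = √40976 = 4*√2561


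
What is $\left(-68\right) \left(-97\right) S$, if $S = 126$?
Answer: $831096$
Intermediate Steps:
$\left(-68\right) \left(-97\right) S = \left(-68\right) \left(-97\right) 126 = 6596 \cdot 126 = 831096$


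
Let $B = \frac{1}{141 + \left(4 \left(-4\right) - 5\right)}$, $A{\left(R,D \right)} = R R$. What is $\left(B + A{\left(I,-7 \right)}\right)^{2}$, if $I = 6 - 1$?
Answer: $\frac{9006001}{14400} \approx 625.42$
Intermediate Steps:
$I = 5$ ($I = 6 - 1 = 5$)
$A{\left(R,D \right)} = R^{2}$
$B = \frac{1}{120}$ ($B = \frac{1}{141 - 21} = \frac{1}{120} \approx 0.0083333$)
$\left(B + A{\left(I,-7 \right)}\right)^{2} = \left(\frac{1}{120} + 5^{2}\right)^{2} = \left(\frac{1}{120} + 25\right)^{2} = \left(\frac{3001}{120}\right)^{2} = \frac{9006001}{14400}$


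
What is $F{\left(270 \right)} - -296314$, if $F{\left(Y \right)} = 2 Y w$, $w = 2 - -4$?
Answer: $299554$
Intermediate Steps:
$w = 6$ ($w = 2 + 4 = 6$)
$F{\left(Y \right)} = 12 Y$ ($F{\left(Y \right)} = 2 Y 6 = 12 Y$)
$F{\left(270 \right)} - -296314 = 12 \cdot 270 - -296314 = 3240 + 296314 = 299554$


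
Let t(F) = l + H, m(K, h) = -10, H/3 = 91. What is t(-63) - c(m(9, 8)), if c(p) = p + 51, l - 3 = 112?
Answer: 347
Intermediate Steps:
H = 273 (H = 3*91 = 273)
l = 115 (l = 3 + 112 = 115)
t(F) = 388 (t(F) = 115 + 273 = 388)
c(p) = 51 + p
t(-63) - c(m(9, 8)) = 388 - (51 - 10) = 388 - 1*41 = 388 - 41 = 347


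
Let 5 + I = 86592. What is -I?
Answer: -86587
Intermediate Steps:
I = 86587 (I = -5 + 86592 = 86587)
-I = -1*86587 = -86587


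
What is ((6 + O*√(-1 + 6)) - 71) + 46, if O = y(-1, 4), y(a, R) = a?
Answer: -19 - √5 ≈ -21.236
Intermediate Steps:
O = -1
((6 + O*√(-1 + 6)) - 71) + 46 = ((6 - √(-1 + 6)) - 71) + 46 = ((6 - √5) - 71) + 46 = (-65 - √5) + 46 = -19 - √5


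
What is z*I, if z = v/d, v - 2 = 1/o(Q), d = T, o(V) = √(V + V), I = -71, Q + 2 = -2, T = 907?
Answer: -142/907 + 71*I*√2/3628 ≈ -0.15656 + 0.027676*I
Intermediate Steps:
Q = -4 (Q = -2 - 2 = -4)
o(V) = √2*√V (o(V) = √(2*V) = √2*√V)
d = 907
v = 2 - I*√2/4 (v = 2 + 1/(√2*√(-4)) = 2 + 1/(√2*(2*I)) = 2 + 1/(2*I*√2) = 2 - I*√2/4 ≈ 2.0 - 0.35355*I)
z = 2/907 - I*√2/3628 (z = (2 - I*√2/4)/907 = (2 - I*√2/4)*(1/907) = 2/907 - I*√2/3628 ≈ 0.0022051 - 0.00038981*I)
z*I = (2/907 - I*√2/3628)*(-71) = -142/907 + 71*I*√2/3628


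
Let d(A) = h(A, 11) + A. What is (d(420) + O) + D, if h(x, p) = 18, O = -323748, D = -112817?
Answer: -436127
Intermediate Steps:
d(A) = 18 + A
(d(420) + O) + D = ((18 + 420) - 323748) - 112817 = (438 - 323748) - 112817 = -323310 - 112817 = -436127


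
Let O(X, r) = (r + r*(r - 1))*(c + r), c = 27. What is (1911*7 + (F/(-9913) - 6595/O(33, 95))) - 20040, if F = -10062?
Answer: -14542738069217/2182941730 ≈ -6662.0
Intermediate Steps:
O(X, r) = (27 + r)*(r + r*(-1 + r)) (O(X, r) = (r + r*(r - 1))*(27 + r) = (r + r*(-1 + r))*(27 + r) = (27 + r)*(r + r*(-1 + r)))
(1911*7 + (F/(-9913) - 6595/O(33, 95))) - 20040 = (1911*7 + (-10062/(-9913) - 6595*1/(9025*(27 + 95)))) - 20040 = (13377 + (-10062*(-1/9913) - 6595/(9025*122))) - 20040 = (13377 + (10062/9913 - 6595/1101050)) - 20040 = (13377 + (10062/9913 - 6595*1/1101050)) - 20040 = (13377 + (10062/9913 - 1319/220210)) - 20040 = (13377 + 2202677773/2182941730) - 20040 = 29203414199983/2182941730 - 20040 = -14542738069217/2182941730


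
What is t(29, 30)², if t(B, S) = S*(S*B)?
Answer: 681210000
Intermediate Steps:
t(B, S) = B*S² (t(B, S) = S*(B*S) = B*S²)
t(29, 30)² = (29*30²)² = (29*900)² = 26100² = 681210000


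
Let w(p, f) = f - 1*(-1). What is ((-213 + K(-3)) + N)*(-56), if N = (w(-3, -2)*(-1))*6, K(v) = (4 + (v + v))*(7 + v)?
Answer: 12040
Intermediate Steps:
w(p, f) = 1 + f (w(p, f) = f + 1 = 1 + f)
K(v) = (4 + 2*v)*(7 + v)
N = 6 (N = ((1 - 2)*(-1))*6 = -1*(-1)*6 = 1*6 = 6)
((-213 + K(-3)) + N)*(-56) = ((-213 + (28 + 2*(-3)² + 18*(-3))) + 6)*(-56) = ((-213 + (28 + 2*9 - 54)) + 6)*(-56) = ((-213 + (28 + 18 - 54)) + 6)*(-56) = ((-213 - 8) + 6)*(-56) = (-221 + 6)*(-56) = -215*(-56) = 12040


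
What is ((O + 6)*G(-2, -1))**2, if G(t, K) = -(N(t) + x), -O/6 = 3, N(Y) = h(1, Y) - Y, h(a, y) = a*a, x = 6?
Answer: 11664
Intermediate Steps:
h(a, y) = a**2
N(Y) = 1 - Y (N(Y) = 1**2 - Y = 1 - Y)
O = -18 (O = -6*3 = -18)
G(t, K) = -7 + t (G(t, K) = -((1 - t) + 6) = -(7 - t) = -7 + t)
((O + 6)*G(-2, -1))**2 = ((-18 + 6)*(-7 - 2))**2 = (-12*(-9))**2 = 108**2 = 11664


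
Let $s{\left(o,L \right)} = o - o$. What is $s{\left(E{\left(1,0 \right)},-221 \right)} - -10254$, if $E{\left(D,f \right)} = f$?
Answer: $10254$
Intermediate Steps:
$s{\left(o,L \right)} = 0$
$s{\left(E{\left(1,0 \right)},-221 \right)} - -10254 = 0 - -10254 = 0 + 10254 = 10254$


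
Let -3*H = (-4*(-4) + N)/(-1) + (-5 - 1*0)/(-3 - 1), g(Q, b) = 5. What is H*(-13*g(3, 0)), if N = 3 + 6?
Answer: -6175/12 ≈ -514.58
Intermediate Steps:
N = 9
H = 95/12 (H = -((-4*(-4) + 9)/(-1) + (-5 - 1*0)/(-3 - 1))/3 = -((16 + 9)*(-1) + (-5 + 0)/(-4))/3 = -(25*(-1) - 5*(-1/4))/3 = -(-25 + 5/4)/3 = -1/3*(-95/4) = 95/12 ≈ 7.9167)
H*(-13*g(3, 0)) = 95*(-13*5)/12 = (95/12)*(-65) = -6175/12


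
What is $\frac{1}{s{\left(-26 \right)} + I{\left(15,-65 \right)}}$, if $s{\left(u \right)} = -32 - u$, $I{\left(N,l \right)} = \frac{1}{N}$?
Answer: $- \frac{15}{89} \approx -0.16854$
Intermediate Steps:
$\frac{1}{s{\left(-26 \right)} + I{\left(15,-65 \right)}} = \frac{1}{\left(-32 - -26\right) + \frac{1}{15}} = \frac{1}{\left(-32 + 26\right) + \frac{1}{15}} = \frac{1}{-6 + \frac{1}{15}} = \frac{1}{- \frac{89}{15}} = - \frac{15}{89}$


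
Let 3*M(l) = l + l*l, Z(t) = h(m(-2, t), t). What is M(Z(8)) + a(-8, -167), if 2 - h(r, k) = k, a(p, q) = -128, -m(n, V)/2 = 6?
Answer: -118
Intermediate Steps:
m(n, V) = -12 (m(n, V) = -2*6 = -12)
h(r, k) = 2 - k
Z(t) = 2 - t
M(l) = l/3 + l²/3 (M(l) = (l + l*l)/3 = (l + l²)/3 = l/3 + l²/3)
M(Z(8)) + a(-8, -167) = (2 - 1*8)*(1 + (2 - 1*8))/3 - 128 = (2 - 8)*(1 + (2 - 8))/3 - 128 = (⅓)*(-6)*(1 - 6) - 128 = (⅓)*(-6)*(-5) - 128 = 10 - 128 = -118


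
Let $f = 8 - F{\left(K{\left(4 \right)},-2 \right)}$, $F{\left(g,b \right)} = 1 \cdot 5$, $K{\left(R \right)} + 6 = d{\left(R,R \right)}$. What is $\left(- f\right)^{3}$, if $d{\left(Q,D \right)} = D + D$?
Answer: $-27$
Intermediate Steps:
$d{\left(Q,D \right)} = 2 D$
$K{\left(R \right)} = -6 + 2 R$
$F{\left(g,b \right)} = 5$
$f = 3$ ($f = 8 - 5 = 3$)
$\left(- f\right)^{3} = \left(\left(-1\right) 3\right)^{3} = \left(-3\right)^{3} = -27$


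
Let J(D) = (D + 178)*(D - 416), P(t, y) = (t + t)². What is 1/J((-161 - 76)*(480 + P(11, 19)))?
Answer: 1/52251928360 ≈ 1.9138e-11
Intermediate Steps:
P(t, y) = 4*t² (P(t, y) = (2*t)² = 4*t²)
J(D) = (-416 + D)*(178 + D) (J(D) = (178 + D)*(-416 + D) = (-416 + D)*(178 + D))
1/J((-161 - 76)*(480 + P(11, 19))) = 1/(-74048 + ((-161 - 76)*(480 + 4*11²))² - 238*(-161 - 76)*(480 + 4*11²)) = 1/(-74048 + (-237*(480 + 4*121))² - (-56406)*(480 + 4*121)) = 1/(-74048 + (-237*(480 + 484))² - (-56406)*(480 + 484)) = 1/(-74048 + (-237*964)² - (-56406)*964) = 1/(-74048 + (-228468)² - 238*(-228468)) = 1/(-74048 + 52197627024 + 54375384) = 1/52251928360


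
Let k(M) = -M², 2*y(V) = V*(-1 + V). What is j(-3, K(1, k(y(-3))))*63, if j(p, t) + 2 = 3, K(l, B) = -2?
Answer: 63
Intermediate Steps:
y(V) = V*(-1 + V)/2 (y(V) = (V*(-1 + V))/2 = V*(-1 + V)/2)
j(p, t) = 1 (j(p, t) = -2 + 3 = 1)
j(-3, K(1, k(y(-3))))*63 = 1*63 = 63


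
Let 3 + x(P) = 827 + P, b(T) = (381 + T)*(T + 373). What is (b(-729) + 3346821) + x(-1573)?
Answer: 3469960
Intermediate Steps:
b(T) = (373 + T)*(381 + T) (b(T) = (381 + T)*(373 + T) = (373 + T)*(381 + T))
x(P) = 824 + P (x(P) = -3 + (827 + P) = 824 + P)
(b(-729) + 3346821) + x(-1573) = ((142113 + (-729)² + 754*(-729)) + 3346821) + (824 - 1573) = ((142113 + 531441 - 549666) + 3346821) - 749 = (123888 + 3346821) - 749 = 3470709 - 749 = 3469960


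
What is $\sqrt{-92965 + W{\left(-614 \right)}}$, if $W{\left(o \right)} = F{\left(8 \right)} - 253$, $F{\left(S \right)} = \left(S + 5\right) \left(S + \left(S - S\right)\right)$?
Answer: $3 i \sqrt{10346} \approx 305.15 i$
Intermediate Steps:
$F{\left(S \right)} = S \left(5 + S\right)$ ($F{\left(S \right)} = \left(5 + S\right) \left(S + 0\right) = \left(5 + S\right) S = S \left(5 + S\right)$)
$W{\left(o \right)} = -149$ ($W{\left(o \right)} = 8 \left(5 + 8\right) - 253 = 8 \cdot 13 - 253 = 104 - 253 = -149$)
$\sqrt{-92965 + W{\left(-614 \right)}} = \sqrt{-92965 - 149} = \sqrt{-93114} = 3 i \sqrt{10346}$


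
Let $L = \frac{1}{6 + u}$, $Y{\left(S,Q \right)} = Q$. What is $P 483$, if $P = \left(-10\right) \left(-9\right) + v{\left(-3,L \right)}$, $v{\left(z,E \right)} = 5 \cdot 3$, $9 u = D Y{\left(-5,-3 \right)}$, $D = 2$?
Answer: $50715$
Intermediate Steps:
$u = - \frac{2}{3}$ ($u = \frac{2 \left(-3\right)}{9} = \frac{1}{9} \left(-6\right) = - \frac{2}{3} \approx -0.66667$)
$L = \frac{3}{16}$ ($L = \frac{1}{6 - \frac{2}{3}} = \frac{1}{\frac{16}{3}} = \frac{3}{16} \approx 0.1875$)
$v{\left(z,E \right)} = 15$
$P = 105$ ($P = \left(-10\right) \left(-9\right) + 15 = 90 + 15 = 105$)
$P 483 = 105 \cdot 483 = 50715$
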